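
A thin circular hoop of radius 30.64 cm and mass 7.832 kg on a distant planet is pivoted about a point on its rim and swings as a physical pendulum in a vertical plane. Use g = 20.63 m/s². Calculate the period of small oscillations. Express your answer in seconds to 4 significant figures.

1.083 s

I_cm = mr² = 0.73528 kg·m². The pivot is at distance d = 0.3064 m from the centre of mass.
By the parallel-axis theorem, I = I_cm + md² = 0.73528 + 0.73528 = 1.4706 kg·m².
T = 2π√(I/(mgd)) = 2π√(1.4706/(7.832 × 20.63 × 0.3064)) = 1.083 s.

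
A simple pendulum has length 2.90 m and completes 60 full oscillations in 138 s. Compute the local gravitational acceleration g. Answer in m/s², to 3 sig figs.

T = 138/60 = 2.300 s.
From T = 2π√(L/g), g = 4π²L/T² = 4π² × 2.90/2.300² = 21.6 m/s².

21.6 m/s²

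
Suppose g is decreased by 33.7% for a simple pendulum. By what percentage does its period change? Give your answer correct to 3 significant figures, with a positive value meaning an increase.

T ∝ 1/√g, so T'/T = 1/√(0.6630) = 1.228.
Percentage change in T = (1.228 − 1) × 100% = 22.8%.

22.8%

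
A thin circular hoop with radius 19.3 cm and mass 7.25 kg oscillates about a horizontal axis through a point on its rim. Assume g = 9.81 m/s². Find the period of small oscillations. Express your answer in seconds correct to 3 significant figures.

I_cm = mr² = 0.2701 kg·m². The pivot is at distance d = 0.193 m from the centre of mass.
By the parallel-axis theorem, I = I_cm + md² = 0.2701 + 0.2701 = 0.5401 kg·m².
T = 2π√(I/(mgd)) = 2π√(0.5401/(7.25 × 9.81 × 0.193)) = 1.25 s.

1.25 s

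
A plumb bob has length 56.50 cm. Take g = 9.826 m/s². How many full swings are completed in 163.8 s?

T = 2π√(L/g) = 2π√(0.5650/9.826) = 1.5067 s.
Number of complete oscillations = ⌊163.8/1.5067⌋ = ⌊108.72⌋ = 108.

108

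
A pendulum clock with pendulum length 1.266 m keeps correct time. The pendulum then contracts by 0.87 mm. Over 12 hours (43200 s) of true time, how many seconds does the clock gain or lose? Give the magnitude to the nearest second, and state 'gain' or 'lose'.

T ∝ √L, so T'/T = √(1.26513/1.266) = 0.999656.
In 43200 s of true time the clock registers 43200/0.999656 = 43214.9 s, so it gains 15 s.

gain 15 s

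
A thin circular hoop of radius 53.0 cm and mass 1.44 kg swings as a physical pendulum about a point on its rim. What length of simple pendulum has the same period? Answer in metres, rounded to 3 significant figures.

1.06 m

The equivalent simple-pendulum length is L_eq = I/(md), where I is about the pivot and d = 0.5300 m.
I_cm = mR² = 0.4045 kg·m², so I = I_cm + md² = 0.4045 + 0.4045 = 0.8090 kg·m².
L_eq = 0.8090/(1.44 × 0.5300) = 1.06 m.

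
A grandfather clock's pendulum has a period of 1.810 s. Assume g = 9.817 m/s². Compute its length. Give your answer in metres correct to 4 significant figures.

0.8147 m

From T = 2π√(L/g), L = gT²/(4π²) = 9.817 × 1.8100²/(4π²) = 0.8147 m.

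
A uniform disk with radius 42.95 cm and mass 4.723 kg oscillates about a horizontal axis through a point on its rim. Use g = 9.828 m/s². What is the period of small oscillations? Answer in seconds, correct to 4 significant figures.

I_cm = ½mr² = 0.43563 kg·m². The pivot is at distance d = 0.4295 m from the centre of mass.
By the parallel-axis theorem, I = I_cm + md² = 0.43563 + 0.87125 = 1.3069 kg·m².
T = 2π√(I/(mgd)) = 2π√(1.3069/(4.723 × 9.828 × 0.4295)) = 1.609 s.

1.609 s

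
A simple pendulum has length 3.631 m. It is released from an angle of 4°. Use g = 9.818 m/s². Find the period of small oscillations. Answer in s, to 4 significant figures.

3.821 s

T = 2π√(L/g) = 2π√(3.631/9.818) = 2π × 0.60814 = 3.821 s.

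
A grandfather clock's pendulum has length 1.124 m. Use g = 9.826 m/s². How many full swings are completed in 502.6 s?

T = 2π√(L/g) = 2π√(1.124/9.826) = 2.1251 s.
Number of complete oscillations = ⌊502.6/2.1251⌋ = ⌊236.51⌋ = 236.

236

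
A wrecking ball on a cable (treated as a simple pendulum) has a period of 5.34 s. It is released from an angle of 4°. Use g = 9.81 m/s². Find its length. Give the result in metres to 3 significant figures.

From T = 2π√(L/g), L = gT²/(4π²) = 9.81 × 5.340²/(4π²) = 7.09 m.

7.09 m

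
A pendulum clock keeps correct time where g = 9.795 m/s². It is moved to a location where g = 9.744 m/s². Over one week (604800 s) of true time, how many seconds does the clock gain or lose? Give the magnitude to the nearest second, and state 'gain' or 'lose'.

lose 1577 s

The clock's period scales as T ∝ 1/√g, so T'/T = √(9.795/9.744) = 1.00261.
In 604800 s of true time the clock registers 604800/1.00261 = 603223.4 s, so it loses 1577 s.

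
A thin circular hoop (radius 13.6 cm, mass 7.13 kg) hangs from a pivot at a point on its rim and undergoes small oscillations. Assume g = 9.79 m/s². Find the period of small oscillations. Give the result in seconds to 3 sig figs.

1.05 s

I_cm = mr² = 0.1319 kg·m². The pivot is at distance d = 0.136 m from the centre of mass.
By the parallel-axis theorem, I = I_cm + md² = 0.1319 + 0.1319 = 0.2638 kg·m².
T = 2π√(I/(mgd)) = 2π√(0.2638/(7.13 × 9.79 × 0.136)) = 1.05 s.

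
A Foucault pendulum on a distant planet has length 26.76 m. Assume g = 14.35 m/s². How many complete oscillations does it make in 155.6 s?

T = 2π√(L/g) = 2π√(26.76/14.35) = 8.5802 s.
Number of complete oscillations = ⌊155.6/8.5802⌋ = ⌊18.135⌋ = 18.

18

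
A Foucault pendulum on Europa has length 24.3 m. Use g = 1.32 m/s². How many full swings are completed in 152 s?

T = 2π√(L/g) = 2π√(24.3/1.32) = 26.96 s.
Number of complete oscillations = ⌊152/26.96⌋ = ⌊5.638⌋ = 5.

5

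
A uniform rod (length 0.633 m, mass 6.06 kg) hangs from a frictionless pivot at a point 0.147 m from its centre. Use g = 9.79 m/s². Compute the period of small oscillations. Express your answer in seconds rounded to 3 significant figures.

For a physical pendulum T = 2π√(I/(mgd)), with d = 0.1470 m from pivot to centre of mass.
I_cm = mL²/12 = 6.06 × 0.633²/12 = 0.2023 kg·m²; I = I_cm + md² = 0.2023 + 6.06 × 0.1470² = 0.3333 kg·m².
T = 2π√(0.3333/(6.06 × 9.79 × 0.1470)) = 1.23 s.

1.23 s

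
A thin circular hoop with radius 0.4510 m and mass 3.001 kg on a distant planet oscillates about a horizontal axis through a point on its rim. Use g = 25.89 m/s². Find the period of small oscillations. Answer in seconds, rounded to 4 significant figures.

I_cm = mr² = 0.61041 kg·m². The pivot is at distance d = 0.4510 m from the centre of mass.
By the parallel-axis theorem, I = I_cm + md² = 0.61041 + 0.61041 = 1.2208 kg·m².
T = 2π√(I/(mgd)) = 2π√(1.2208/(3.001 × 25.89 × 0.4510)) = 1.173 s.

1.173 s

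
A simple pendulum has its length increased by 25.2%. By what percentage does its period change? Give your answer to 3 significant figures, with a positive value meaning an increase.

T ∝ √L, so T'/T = √(1.252) = 1.119.
Percentage change in T = (1.119 − 1) × 100% = 11.9%.

11.9%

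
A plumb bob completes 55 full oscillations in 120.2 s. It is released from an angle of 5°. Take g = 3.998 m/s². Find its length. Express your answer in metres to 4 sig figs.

0.4837 m

T = 120.2/55 = 2.1855 s.
From T = 2π√(L/g), L = gT²/(4π²) = 3.998 × 2.1855²/(4π²) = 0.4837 m.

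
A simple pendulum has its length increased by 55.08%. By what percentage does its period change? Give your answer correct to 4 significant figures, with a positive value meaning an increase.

24.53%

T ∝ √L, so T'/T = √(1.5508) = 1.2453.
Percentage change in T = (1.2453 − 1) × 100% = 24.53%.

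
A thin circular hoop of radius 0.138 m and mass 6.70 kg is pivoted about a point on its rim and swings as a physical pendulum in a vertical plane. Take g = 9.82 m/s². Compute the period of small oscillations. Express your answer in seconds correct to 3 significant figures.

1.05 s

I_cm = mr² = 0.1276 kg·m². The pivot is at distance d = 0.138 m from the centre of mass.
By the parallel-axis theorem, I = I_cm + md² = 0.1276 + 0.1276 = 0.2552 kg·m².
T = 2π√(I/(mgd)) = 2π√(0.2552/(6.70 × 9.82 × 0.138)) = 1.05 s.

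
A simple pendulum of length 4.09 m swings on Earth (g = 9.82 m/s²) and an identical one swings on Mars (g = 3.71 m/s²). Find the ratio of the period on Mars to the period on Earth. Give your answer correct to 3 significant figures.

T ∝ 1/√g, so T₂/T₁ = √(g₁/g₂) = √(9.82/3.71) = 1.63.

1.63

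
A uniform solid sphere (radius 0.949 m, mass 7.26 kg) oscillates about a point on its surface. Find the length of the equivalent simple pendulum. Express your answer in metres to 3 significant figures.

The equivalent simple-pendulum length is L_eq = I/(md), where I is about the pivot and d = 0.9490 m.
I_cm = (2/5)mR² = 2.615 kg·m², so I = I_cm + md² = 2.615 + 6.538 = 9.154 kg·m².
L_eq = 9.154/(7.26 × 0.9490) = 1.33 m.

1.33 m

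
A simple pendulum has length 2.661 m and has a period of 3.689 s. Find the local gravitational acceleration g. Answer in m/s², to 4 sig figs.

From T = 2π√(L/g), g = 4π²L/T² = 4π² × 2.661/3.6890² = 7.719 m/s².

7.719 m/s²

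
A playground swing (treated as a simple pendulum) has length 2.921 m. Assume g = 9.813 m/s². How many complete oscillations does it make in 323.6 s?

94

T = 2π√(L/g) = 2π√(2.921/9.813) = 3.4280 s.
Number of complete oscillations = ⌊323.6/3.4280⌋ = ⌊94.398⌋ = 94.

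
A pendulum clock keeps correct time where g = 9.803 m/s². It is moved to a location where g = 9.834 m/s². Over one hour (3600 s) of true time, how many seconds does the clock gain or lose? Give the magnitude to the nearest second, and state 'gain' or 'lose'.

The clock's period scales as T ∝ 1/√g, so T'/T = √(9.803/9.834) = 0.998423.
In 3600 s of true time the clock registers 3600/0.998423 = 3605.7 s, so it gains 6 s.

gain 6 s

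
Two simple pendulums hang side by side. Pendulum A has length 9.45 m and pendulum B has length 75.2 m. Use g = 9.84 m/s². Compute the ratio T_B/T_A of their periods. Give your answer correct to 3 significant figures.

T ∝ √L, so T_B/T_A = √(L_B/L_A) = √(75.2/9.45) = 2.82.

2.82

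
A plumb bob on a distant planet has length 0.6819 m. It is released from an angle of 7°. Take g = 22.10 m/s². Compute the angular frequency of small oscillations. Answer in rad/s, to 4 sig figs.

5.693 rad/s

ω = √(g/L) = √(22.10/0.6819) = 5.693 rad/s.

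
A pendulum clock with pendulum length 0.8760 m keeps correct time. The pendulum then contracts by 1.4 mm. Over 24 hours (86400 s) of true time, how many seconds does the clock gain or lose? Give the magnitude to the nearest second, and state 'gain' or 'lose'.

gain 69 s

T ∝ √L, so T'/T = √(0.87460/0.8760) = 0.999201.
In 86400 s of true time the clock registers 86400/0.999201 = 86469.1 s, so it gains 69 s.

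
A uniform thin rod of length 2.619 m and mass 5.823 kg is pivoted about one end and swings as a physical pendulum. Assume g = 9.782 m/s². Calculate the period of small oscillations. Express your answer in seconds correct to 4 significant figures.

2.655 s

For a physical pendulum T = 2π√(I/(mgd)), with d = 1.3095 m from pivot to centre of mass.
I_cm = mL²/12 = 5.823 × 2.619²/12 = 3.3284 kg·m²; I = I_cm + md² = 3.3284 + 5.823 × 1.3095² = 13.314 kg·m².
T = 2π√(13.314/(5.823 × 9.782 × 1.3095)) = 2.655 s.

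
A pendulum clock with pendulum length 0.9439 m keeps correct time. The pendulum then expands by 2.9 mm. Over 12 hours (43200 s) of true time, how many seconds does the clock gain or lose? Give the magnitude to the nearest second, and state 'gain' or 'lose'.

T ∝ √L, so T'/T = √(0.94680/0.9439) = 1.00154.
In 43200 s of true time the clock registers 43200/1.00154 = 43133.8 s, so it loses 66 s.

lose 66 s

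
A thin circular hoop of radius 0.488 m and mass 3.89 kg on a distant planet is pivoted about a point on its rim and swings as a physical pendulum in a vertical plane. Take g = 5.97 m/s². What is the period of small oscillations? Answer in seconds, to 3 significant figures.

I_cm = mr² = 0.9264 kg·m². The pivot is at distance d = 0.488 m from the centre of mass.
By the parallel-axis theorem, I = I_cm + md² = 0.9264 + 0.9264 = 1.853 kg·m².
T = 2π√(I/(mgd)) = 2π√(1.853/(3.89 × 5.97 × 0.488)) = 2.54 s.

2.54 s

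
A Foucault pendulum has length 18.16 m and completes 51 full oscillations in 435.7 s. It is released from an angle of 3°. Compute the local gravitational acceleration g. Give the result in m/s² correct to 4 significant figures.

9.823 m/s²

T = 435.7/51 = 8.5431 s.
From T = 2π√(L/g), g = 4π²L/T² = 4π² × 18.16/8.5431² = 9.823 m/s².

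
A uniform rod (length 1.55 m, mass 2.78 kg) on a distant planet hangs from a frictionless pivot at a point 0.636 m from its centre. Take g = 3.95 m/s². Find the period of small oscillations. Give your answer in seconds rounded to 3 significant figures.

For a physical pendulum T = 2π√(I/(mgd)), with d = 0.6360 m from pivot to centre of mass.
I_cm = mL²/12 = 2.78 × 1.55²/12 = 0.5566 kg·m²; I = I_cm + md² = 0.5566 + 2.78 × 0.6360² = 1.681 kg·m².
T = 2π√(1.681/(2.78 × 3.95 × 0.6360)) = 3.08 s.

3.08 s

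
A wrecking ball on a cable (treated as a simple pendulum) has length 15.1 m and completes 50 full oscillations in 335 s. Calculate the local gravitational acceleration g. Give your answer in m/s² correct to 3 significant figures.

T = 335/50 = 6.700 s.
From T = 2π√(L/g), g = 4π²L/T² = 4π² × 15.1/6.700² = 13.3 m/s².

13.3 m/s²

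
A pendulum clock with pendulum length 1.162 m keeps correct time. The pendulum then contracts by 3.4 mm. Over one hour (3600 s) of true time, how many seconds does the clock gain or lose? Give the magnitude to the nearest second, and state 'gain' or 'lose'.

T ∝ √L, so T'/T = √(1.15860/1.162) = 0.998536.
In 3600 s of true time the clock registers 3600/0.998536 = 3605.3 s, so it gains 5 s.

gain 5 s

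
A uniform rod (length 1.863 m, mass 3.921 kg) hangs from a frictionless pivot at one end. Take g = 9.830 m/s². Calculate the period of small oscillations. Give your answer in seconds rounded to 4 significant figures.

2.233 s

For a physical pendulum T = 2π√(I/(mgd)), with d = 0.93150 m from pivot to centre of mass.
I_cm = mL²/12 = 3.921 × 1.863²/12 = 1.1341 kg·m²; I = I_cm + md² = 1.1341 + 3.921 × 0.93150² = 4.5363 kg·m².
T = 2π√(4.5363/(3.921 × 9.830 × 0.93150)) = 2.233 s.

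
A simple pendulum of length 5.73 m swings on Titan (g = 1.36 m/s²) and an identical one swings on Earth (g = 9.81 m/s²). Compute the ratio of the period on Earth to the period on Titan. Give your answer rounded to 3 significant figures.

T ∝ 1/√g, so T₂/T₁ = √(g₁/g₂) = √(1.36/9.81) = 0.372.

0.372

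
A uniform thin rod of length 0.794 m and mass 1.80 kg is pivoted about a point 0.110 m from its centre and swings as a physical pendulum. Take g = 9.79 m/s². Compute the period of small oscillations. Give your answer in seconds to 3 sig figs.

1.54 s

For a physical pendulum T = 2π√(I/(mgd)), with d = 0.1100 m from pivot to centre of mass.
I_cm = mL²/12 = 1.80 × 0.794²/12 = 0.09457 kg·m²; I = I_cm + md² = 0.09457 + 1.80 × 0.1100² = 0.1163 kg·m².
T = 2π√(0.1163/(1.80 × 9.79 × 0.1100)) = 1.54 s.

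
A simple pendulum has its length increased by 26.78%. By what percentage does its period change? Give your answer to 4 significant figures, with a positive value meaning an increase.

12.60%

T ∝ √L, so T'/T = √(1.2678) = 1.1260.
Percentage change in T = (1.1260 − 1) × 100% = 12.60%.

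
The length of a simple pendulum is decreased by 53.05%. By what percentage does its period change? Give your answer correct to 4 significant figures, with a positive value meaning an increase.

-31.48%

T ∝ √L, so T'/T = √(0.46950) = 0.68520.
Percentage change in T = (0.68520 − 1) × 100% = -31.48%.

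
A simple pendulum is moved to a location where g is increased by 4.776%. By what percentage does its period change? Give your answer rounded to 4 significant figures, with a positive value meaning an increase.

T ∝ 1/√g, so T'/T = 1/√(1.0478) = 0.97694.
Percentage change in T = (0.97694 − 1) × 100% = -2.306%.

-2.306%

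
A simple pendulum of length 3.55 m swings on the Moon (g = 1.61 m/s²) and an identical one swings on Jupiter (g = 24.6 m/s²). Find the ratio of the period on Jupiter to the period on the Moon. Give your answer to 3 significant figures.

T ∝ 1/√g, so T₂/T₁ = √(g₁/g₂) = √(1.61/24.6) = 0.256.

0.256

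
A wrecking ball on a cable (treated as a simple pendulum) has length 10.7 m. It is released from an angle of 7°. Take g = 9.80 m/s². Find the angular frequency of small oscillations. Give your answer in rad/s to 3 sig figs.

ω = √(g/L) = √(9.80/10.7) = 0.957 rad/s.

0.957 rad/s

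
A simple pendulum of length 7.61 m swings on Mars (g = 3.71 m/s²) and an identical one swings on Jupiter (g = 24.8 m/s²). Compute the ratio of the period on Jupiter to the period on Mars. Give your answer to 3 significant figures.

0.387

T ∝ 1/√g, so T₂/T₁ = √(g₁/g₂) = √(3.71/24.8) = 0.387.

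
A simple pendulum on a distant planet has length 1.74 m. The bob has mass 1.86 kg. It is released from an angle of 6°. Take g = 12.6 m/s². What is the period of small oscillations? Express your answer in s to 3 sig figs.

T = 2π√(L/g) = 2π√(1.74/12.6) = 2π × 0.3716 = 2.33 s.

2.33 s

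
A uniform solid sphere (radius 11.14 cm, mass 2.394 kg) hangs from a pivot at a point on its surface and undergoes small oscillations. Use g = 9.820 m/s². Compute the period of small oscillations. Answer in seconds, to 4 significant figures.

0.7918 s

I_cm = (2/5)mr² = 0.011884 kg·m². The pivot is at distance d = 0.1114 m from the centre of mass.
By the parallel-axis theorem, I = I_cm + md² = 0.011884 + 0.029709 = 0.041593 kg·m².
T = 2π√(I/(mgd)) = 2π√(0.041593/(2.394 × 9.820 × 0.1114)) = 0.7918 s.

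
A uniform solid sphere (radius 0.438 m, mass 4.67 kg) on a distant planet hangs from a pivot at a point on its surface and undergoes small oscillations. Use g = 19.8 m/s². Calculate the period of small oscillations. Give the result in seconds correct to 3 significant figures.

1.11 s

I_cm = (2/5)mr² = 0.3584 kg·m². The pivot is at distance d = 0.438 m from the centre of mass.
By the parallel-axis theorem, I = I_cm + md² = 0.3584 + 0.8959 = 1.254 kg·m².
T = 2π√(I/(mgd)) = 2π√(1.254/(4.67 × 19.8 × 0.438)) = 1.11 s.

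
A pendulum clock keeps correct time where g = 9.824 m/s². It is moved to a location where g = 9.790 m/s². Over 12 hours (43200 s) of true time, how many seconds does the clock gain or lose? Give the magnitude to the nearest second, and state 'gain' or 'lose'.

lose 75 s

The clock's period scales as T ∝ 1/√g, so T'/T = √(9.824/9.790) = 1.00173.
In 43200 s of true time the clock registers 43200/1.00173 = 43125.2 s, so it loses 75 s.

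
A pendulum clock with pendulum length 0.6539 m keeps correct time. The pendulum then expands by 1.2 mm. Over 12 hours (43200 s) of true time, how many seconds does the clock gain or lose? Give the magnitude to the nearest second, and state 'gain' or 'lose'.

T ∝ √L, so T'/T = √(0.65510/0.6539) = 1.00092.
In 43200 s of true time the clock registers 43200/1.00092 = 43160.4 s, so it loses 40 s.

lose 40 s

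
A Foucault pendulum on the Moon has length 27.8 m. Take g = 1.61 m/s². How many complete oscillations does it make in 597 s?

22

T = 2π√(L/g) = 2π√(27.8/1.61) = 26.11 s.
Number of complete oscillations = ⌊597/26.11⌋ = ⌊22.87⌋ = 22.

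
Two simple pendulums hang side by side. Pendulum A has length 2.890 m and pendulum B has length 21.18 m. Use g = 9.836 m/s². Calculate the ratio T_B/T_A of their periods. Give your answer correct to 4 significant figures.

2.707

T ∝ √L, so T_B/T_A = √(L_B/L_A) = √(21.18/2.890) = 2.707.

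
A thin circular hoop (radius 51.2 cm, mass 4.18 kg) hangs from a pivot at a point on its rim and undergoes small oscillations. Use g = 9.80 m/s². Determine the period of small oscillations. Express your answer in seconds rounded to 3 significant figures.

2.03 s

I_cm = mr² = 1.096 kg·m². The pivot is at distance d = 0.512 m from the centre of mass.
By the parallel-axis theorem, I = I_cm + md² = 1.096 + 1.096 = 2.192 kg·m².
T = 2π√(I/(mgd)) = 2π√(2.192/(4.18 × 9.80 × 0.512)) = 2.03 s.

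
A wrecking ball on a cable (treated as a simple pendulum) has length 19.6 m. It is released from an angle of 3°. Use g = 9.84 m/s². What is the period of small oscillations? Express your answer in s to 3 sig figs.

T = 2π√(L/g) = 2π√(19.6/9.84) = 2π × 1.411 = 8.87 s.

8.87 s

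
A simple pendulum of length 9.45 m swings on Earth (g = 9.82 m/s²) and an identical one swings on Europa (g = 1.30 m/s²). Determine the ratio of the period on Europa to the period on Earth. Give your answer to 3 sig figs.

2.75

T ∝ 1/√g, so T₂/T₁ = √(g₁/g₂) = √(9.82/1.30) = 2.75.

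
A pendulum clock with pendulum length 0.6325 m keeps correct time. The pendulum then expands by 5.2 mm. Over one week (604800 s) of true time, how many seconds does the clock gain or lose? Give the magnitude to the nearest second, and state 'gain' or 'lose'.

lose 2471 s

T ∝ √L, so T'/T = √(0.63770/0.6325) = 1.00410.
In 604800 s of true time the clock registers 604800/1.00410 = 602329.1 s, so it loses 2471 s.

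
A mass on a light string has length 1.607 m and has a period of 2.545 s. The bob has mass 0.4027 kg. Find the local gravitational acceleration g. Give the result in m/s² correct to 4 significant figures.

9.795 m/s²

From T = 2π√(L/g), g = 4π²L/T² = 4π² × 1.607/2.5450² = 9.795 m/s².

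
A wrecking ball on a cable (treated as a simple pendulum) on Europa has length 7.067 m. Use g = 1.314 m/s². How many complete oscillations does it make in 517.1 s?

T = 2π√(L/g) = 2π√(7.067/1.314) = 14.571 s.
Number of complete oscillations = ⌊517.1/14.571⌋ = ⌊35.487⌋ = 35.

35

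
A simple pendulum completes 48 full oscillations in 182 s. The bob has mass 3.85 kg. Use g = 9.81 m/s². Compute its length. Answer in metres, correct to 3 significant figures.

3.57 m

T = 182/48 = 3.792 s.
From T = 2π√(L/g), L = gT²/(4π²) = 9.81 × 3.792²/(4π²) = 3.57 m.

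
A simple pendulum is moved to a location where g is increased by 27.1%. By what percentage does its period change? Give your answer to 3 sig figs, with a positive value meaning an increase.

T ∝ 1/√g, so T'/T = 1/√(1.271) = 0.8870.
Percentage change in T = (0.8870 − 1) × 100% = -11.3%.

-11.3%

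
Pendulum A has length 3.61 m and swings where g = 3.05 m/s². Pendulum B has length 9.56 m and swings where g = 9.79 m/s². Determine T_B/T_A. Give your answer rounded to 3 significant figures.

T = 2π√(L/g), so T_B/T_A = √((L_B/g_B)/(L_A/g_A)) = √((9.56/9.79)/(3.61/3.05)) = 0.908.

0.908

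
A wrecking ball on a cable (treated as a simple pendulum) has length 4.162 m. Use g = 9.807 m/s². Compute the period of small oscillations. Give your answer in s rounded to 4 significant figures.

4.093 s

T = 2π√(L/g) = 2π√(4.162/9.807) = 2π × 0.65145 = 4.093 s.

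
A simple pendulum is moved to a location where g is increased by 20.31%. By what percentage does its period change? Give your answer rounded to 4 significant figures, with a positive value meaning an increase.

-8.831%

T ∝ 1/√g, so T'/T = 1/√(1.2031) = 0.91169.
Percentage change in T = (0.91169 − 1) × 100% = -8.831%.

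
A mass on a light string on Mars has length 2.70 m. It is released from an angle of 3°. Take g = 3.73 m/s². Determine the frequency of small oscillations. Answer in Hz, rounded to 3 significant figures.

T = 2π√(L/g) = 2π√(2.70/3.73) = 5.346 s, so f = 1/T = 0.187 Hz.

0.187 Hz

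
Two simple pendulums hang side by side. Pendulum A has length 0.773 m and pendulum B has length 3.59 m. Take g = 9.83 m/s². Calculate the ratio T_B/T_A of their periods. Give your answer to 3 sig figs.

T ∝ √L, so T_B/T_A = √(L_B/L_A) = √(3.59/0.773) = 2.16.

2.16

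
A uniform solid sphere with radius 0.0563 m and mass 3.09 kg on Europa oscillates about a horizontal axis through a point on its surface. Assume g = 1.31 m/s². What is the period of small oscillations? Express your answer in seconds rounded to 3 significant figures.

I_cm = (2/5)mr² = 0.003918 kg·m². The pivot is at distance d = 0.0563 m from the centre of mass.
By the parallel-axis theorem, I = I_cm + md² = 0.003918 + 0.009794 = 0.01371 kg·m².
T = 2π√(I/(mgd)) = 2π√(0.01371/(3.09 × 1.31 × 0.0563)) = 1.54 s.

1.54 s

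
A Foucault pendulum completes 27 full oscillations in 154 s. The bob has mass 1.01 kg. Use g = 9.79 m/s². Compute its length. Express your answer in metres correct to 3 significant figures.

8.07 m

T = 154/27 = 5.704 s.
From T = 2π√(L/g), L = gT²/(4π²) = 9.79 × 5.704²/(4π²) = 8.07 m.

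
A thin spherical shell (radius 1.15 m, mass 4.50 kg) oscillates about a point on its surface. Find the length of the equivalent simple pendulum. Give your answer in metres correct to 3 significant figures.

1.92 m

The equivalent simple-pendulum length is L_eq = I/(md), where I is about the pivot and d = 1.150 m.
I_cm = (2/3)mR² = 3.967 kg·m², so I = I_cm + md² = 3.967 + 5.951 = 9.919 kg·m².
L_eq = 9.919/(4.50 × 1.150) = 1.92 m.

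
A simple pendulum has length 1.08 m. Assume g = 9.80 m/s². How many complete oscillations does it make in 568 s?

272

T = 2π√(L/g) = 2π√(1.08/9.80) = 2.086 s.
Number of complete oscillations = ⌊568/2.086⌋ = ⌊272.3⌋ = 272.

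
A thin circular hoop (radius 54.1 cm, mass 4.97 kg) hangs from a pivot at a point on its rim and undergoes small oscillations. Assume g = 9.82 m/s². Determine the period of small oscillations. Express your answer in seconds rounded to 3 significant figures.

2.09 s

I_cm = mr² = 1.455 kg·m². The pivot is at distance d = 0.541 m from the centre of mass.
By the parallel-axis theorem, I = I_cm + md² = 1.455 + 1.455 = 2.909 kg·m².
T = 2π√(I/(mgd)) = 2π√(2.909/(4.97 × 9.82 × 0.541)) = 2.09 s.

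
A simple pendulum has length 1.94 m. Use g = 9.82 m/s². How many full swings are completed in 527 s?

188

T = 2π√(L/g) = 2π√(1.94/9.82) = 2.793 s.
Number of complete oscillations = ⌊527/2.793⌋ = ⌊188.7⌋ = 188.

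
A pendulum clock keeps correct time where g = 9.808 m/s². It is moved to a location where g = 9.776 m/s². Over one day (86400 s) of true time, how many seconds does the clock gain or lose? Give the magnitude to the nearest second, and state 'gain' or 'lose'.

lose 141 s

The clock's period scales as T ∝ 1/√g, so T'/T = √(9.808/9.776) = 1.00164.
In 86400 s of true time the clock registers 86400/1.00164 = 86258.9 s, so it loses 141 s.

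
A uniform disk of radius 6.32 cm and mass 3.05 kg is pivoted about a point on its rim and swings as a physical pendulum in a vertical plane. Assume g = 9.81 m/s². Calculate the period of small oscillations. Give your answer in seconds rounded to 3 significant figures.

I_cm = ½mr² = 0.006091 kg·m². The pivot is at distance d = 0.0632 m from the centre of mass.
By the parallel-axis theorem, I = I_cm + md² = 0.006091 + 0.01218 = 0.01827 kg·m².
T = 2π√(I/(mgd)) = 2π√(0.01827/(3.05 × 9.81 × 0.0632)) = 0.618 s.

0.618 s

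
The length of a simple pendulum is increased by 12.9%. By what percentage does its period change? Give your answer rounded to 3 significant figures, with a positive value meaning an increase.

6.25%

T ∝ √L, so T'/T = √(1.129) = 1.063.
Percentage change in T = (1.063 − 1) × 100% = 6.25%.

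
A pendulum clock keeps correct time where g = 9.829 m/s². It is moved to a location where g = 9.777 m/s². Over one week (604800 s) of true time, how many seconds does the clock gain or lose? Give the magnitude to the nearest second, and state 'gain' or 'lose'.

The clock's period scales as T ∝ 1/√g, so T'/T = √(9.829/9.777) = 1.00266.
In 604800 s of true time the clock registers 604800/1.00266 = 603198.0 s, so it loses 1602 s.

lose 1602 s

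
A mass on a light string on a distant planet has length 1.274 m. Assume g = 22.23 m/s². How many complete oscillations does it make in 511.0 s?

T = 2π√(L/g) = 2π√(1.274/22.23) = 1.5042 s.
Number of complete oscillations = ⌊511.0/1.5042⌋ = ⌊339.72⌋ = 339.

339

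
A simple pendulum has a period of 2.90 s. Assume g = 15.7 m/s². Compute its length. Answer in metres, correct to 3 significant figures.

3.34 m

From T = 2π√(L/g), L = gT²/(4π²) = 15.7 × 2.900²/(4π²) = 3.34 m.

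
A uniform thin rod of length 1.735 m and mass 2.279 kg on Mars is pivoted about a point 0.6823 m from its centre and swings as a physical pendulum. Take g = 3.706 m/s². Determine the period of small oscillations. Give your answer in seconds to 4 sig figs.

For a physical pendulum T = 2π√(I/(mgd)), with d = 0.68230 m from pivot to centre of mass.
I_cm = mL²/12 = 2.279 × 1.735²/12 = 0.57169 kg·m²; I = I_cm + md² = 0.57169 + 2.279 × 0.68230² = 1.6326 kg·m².
T = 2π√(1.6326/(2.279 × 3.706 × 0.68230)) = 3.344 s.

3.344 s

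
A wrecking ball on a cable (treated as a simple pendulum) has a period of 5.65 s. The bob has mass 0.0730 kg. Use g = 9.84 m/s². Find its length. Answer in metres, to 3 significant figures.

From T = 2π√(L/g), L = gT²/(4π²) = 9.84 × 5.650²/(4π²) = 7.96 m.

7.96 m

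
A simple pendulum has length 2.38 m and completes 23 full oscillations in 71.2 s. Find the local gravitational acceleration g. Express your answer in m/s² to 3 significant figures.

9.80 m/s²

T = 71.2/23 = 3.096 s.
From T = 2π√(L/g), g = 4π²L/T² = 4π² × 2.38/3.096² = 9.80 m/s².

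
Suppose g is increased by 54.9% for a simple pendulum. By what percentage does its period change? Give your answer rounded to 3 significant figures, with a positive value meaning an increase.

-19.7%

T ∝ 1/√g, so T'/T = 1/√(1.549) = 0.8035.
Percentage change in T = (0.8035 − 1) × 100% = -19.7%.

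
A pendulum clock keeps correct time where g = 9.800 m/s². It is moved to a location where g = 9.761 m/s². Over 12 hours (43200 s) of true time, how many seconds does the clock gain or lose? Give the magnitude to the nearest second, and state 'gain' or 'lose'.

The clock's period scales as T ∝ 1/√g, so T'/T = √(9.800/9.761) = 1.00200.
In 43200 s of true time the clock registers 43200/1.00200 = 43114.0 s, so it loses 86 s.

lose 86 s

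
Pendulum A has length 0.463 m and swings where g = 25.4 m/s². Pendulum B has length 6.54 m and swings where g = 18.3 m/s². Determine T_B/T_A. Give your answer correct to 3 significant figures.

T = 2π√(L/g), so T_B/T_A = √((L_B/g_B)/(L_A/g_A)) = √((6.54/18.3)/(0.463/25.4)) = 4.43.

4.43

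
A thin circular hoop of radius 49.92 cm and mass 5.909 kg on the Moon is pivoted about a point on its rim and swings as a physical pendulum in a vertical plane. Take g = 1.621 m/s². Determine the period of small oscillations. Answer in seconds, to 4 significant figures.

4.931 s

I_cm = mr² = 1.4725 kg·m². The pivot is at distance d = 0.4992 m from the centre of mass.
By the parallel-axis theorem, I = I_cm + md² = 1.4725 + 1.4725 = 2.9451 kg·m².
T = 2π√(I/(mgd)) = 2π√(2.9451/(5.909 × 1.621 × 0.4992)) = 4.931 s.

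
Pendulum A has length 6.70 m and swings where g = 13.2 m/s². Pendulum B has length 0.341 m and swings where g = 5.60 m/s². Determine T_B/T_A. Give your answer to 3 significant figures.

0.346

T = 2π√(L/g), so T_B/T_A = √((L_B/g_B)/(L_A/g_A)) = √((0.341/5.60)/(6.70/13.2)) = 0.346.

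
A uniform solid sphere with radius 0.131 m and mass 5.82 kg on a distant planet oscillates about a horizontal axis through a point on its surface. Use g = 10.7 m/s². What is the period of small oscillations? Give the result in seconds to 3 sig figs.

I_cm = (2/5)mr² = 0.03995 kg·m². The pivot is at distance d = 0.131 m from the centre of mass.
By the parallel-axis theorem, I = I_cm + md² = 0.03995 + 0.09988 = 0.1398 kg·m².
T = 2π√(I/(mgd)) = 2π√(0.1398/(5.82 × 10.7 × 0.131)) = 0.823 s.

0.823 s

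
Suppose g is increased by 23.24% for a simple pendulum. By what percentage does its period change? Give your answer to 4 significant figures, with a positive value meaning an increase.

T ∝ 1/√g, so T'/T = 1/√(1.2324) = 0.90079.
Percentage change in T = (0.90079 − 1) × 100% = -9.921%.

-9.921%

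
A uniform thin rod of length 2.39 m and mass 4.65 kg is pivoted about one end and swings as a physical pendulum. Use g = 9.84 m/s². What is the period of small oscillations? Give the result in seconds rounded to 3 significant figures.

2.53 s

For a physical pendulum T = 2π√(I/(mgd)), with d = 1.195 m from pivot to centre of mass.
I_cm = mL²/12 = 4.65 × 2.39²/12 = 2.213 kg·m²; I = I_cm + md² = 2.213 + 4.65 × 1.195² = 8.854 kg·m².
T = 2π√(8.854/(4.65 × 9.84 × 1.195)) = 2.53 s.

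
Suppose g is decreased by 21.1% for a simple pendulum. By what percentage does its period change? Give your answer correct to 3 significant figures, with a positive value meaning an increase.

T ∝ 1/√g, so T'/T = 1/√(0.7890) = 1.126.
Percentage change in T = (1.126 − 1) × 100% = 12.6%.

12.6%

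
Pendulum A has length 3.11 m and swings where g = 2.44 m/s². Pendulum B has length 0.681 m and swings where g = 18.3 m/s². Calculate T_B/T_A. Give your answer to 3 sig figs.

0.171

T = 2π√(L/g), so T_B/T_A = √((L_B/g_B)/(L_A/g_A)) = √((0.681/18.3)/(3.11/2.44)) = 0.171.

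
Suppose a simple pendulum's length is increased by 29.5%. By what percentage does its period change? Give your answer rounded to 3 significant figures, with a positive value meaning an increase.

13.8%

T ∝ √L, so T'/T = √(1.295) = 1.138.
Percentage change in T = (1.138 − 1) × 100% = 13.8%.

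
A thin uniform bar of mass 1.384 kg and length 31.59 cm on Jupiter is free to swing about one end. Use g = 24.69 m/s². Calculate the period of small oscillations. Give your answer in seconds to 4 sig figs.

0.5803 s

For a physical pendulum T = 2π√(I/(mgd)), with d = 0.15795 m from pivot to centre of mass.
I_cm = mL²/12 = 1.384 × 0.3159²/12 = 0.011509 kg·m²; I = I_cm + md² = 0.011509 + 1.384 × 0.15795² = 0.046038 kg·m².
T = 2π√(0.046038/(1.384 × 24.69 × 0.15795)) = 0.5803 s.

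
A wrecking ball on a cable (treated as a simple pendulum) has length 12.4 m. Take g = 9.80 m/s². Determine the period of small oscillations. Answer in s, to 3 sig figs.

T = 2π√(L/g) = 2π√(12.4/9.80) = 2π × 1.125 = 7.07 s.

7.07 s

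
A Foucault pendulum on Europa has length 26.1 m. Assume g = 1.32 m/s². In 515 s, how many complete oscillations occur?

T = 2π√(L/g) = 2π√(26.1/1.32) = 27.94 s.
Number of complete oscillations = ⌊515/27.94⌋ = ⌊18.43⌋ = 18.

18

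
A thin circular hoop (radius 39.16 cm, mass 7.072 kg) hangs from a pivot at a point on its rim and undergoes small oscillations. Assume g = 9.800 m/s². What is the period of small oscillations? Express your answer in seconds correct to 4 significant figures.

I_cm = mr² = 1.0845 kg·m². The pivot is at distance d = 0.3916 m from the centre of mass.
By the parallel-axis theorem, I = I_cm + md² = 1.0845 + 1.0845 = 2.1690 kg·m².
T = 2π√(I/(mgd)) = 2π√(2.1690/(7.072 × 9.800 × 0.3916)) = 1.776 s.

1.776 s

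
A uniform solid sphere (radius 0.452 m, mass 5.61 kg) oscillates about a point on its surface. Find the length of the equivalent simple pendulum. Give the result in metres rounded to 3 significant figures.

The equivalent simple-pendulum length is L_eq = I/(md), where I is about the pivot and d = 0.4520 m.
I_cm = (2/5)mR² = 0.4585 kg·m², so I = I_cm + md² = 0.4585 + 1.146 = 1.605 kg·m².
L_eq = 1.605/(5.61 × 0.4520) = 0.633 m.

0.633 m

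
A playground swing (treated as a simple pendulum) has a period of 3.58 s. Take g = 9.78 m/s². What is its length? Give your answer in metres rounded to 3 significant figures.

From T = 2π√(L/g), L = gT²/(4π²) = 9.78 × 3.580²/(4π²) = 3.18 m.

3.18 m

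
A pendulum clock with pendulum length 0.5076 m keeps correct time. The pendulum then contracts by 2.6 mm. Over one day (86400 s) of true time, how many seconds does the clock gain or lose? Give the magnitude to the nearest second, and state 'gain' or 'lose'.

T ∝ √L, so T'/T = √(0.50500/0.5076) = 0.997436.
In 86400 s of true time the clock registers 86400/0.997436 = 86622.1 s, so it gains 222 s.

gain 222 s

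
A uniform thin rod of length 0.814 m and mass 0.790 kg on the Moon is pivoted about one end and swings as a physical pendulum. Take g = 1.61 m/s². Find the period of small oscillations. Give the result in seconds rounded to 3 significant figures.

3.65 s

For a physical pendulum T = 2π√(I/(mgd)), with d = 0.4070 m from pivot to centre of mass.
I_cm = mL²/12 = 0.790 × 0.814²/12 = 0.04362 kg·m²; I = I_cm + md² = 0.04362 + 0.790 × 0.4070² = 0.1745 kg·m².
T = 2π√(0.1745/(0.790 × 1.61 × 0.4070)) = 3.65 s.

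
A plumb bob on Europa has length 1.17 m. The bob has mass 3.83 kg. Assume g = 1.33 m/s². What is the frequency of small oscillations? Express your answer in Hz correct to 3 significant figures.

T = 2π√(L/g) = 2π√(1.17/1.33) = 5.893 s, so f = 1/T = 0.170 Hz.

0.170 Hz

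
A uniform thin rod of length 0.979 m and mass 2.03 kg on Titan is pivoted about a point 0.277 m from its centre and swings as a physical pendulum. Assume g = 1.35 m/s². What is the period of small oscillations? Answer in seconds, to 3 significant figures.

For a physical pendulum T = 2π√(I/(mgd)), with d = 0.2770 m from pivot to centre of mass.
I_cm = mL²/12 = 2.03 × 0.979²/12 = 0.1621 kg·m²; I = I_cm + md² = 0.1621 + 2.03 × 0.2770² = 0.3179 kg·m².
T = 2π√(0.3179/(2.03 × 1.35 × 0.2770)) = 4.07 s.

4.07 s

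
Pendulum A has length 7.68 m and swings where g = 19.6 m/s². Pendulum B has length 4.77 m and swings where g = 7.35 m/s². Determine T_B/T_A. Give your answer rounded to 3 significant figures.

T = 2π√(L/g), so T_B/T_A = √((L_B/g_B)/(L_A/g_A)) = √((4.77/7.35)/(7.68/19.6)) = 1.29.

1.29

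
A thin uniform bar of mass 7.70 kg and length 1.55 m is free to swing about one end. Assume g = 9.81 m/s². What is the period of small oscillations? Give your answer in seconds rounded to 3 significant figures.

For a physical pendulum T = 2π√(I/(mgd)), with d = 0.7750 m from pivot to centre of mass.
I_cm = mL²/12 = 7.70 × 1.55²/12 = 1.542 kg·m²; I = I_cm + md² = 1.542 + 7.70 × 0.7750² = 6.166 kg·m².
T = 2π√(6.166/(7.70 × 9.81 × 0.7750)) = 2.04 s.

2.04 s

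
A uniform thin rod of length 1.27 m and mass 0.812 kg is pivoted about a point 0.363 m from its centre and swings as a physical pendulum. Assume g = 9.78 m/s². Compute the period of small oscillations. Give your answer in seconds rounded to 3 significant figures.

1.72 s

For a physical pendulum T = 2π√(I/(mgd)), with d = 0.3630 m from pivot to centre of mass.
I_cm = mL²/12 = 0.812 × 1.27²/12 = 0.1091 kg·m²; I = I_cm + md² = 0.1091 + 0.812 × 0.3630² = 0.2161 kg·m².
T = 2π√(0.2161/(0.812 × 9.78 × 0.3630)) = 1.72 s.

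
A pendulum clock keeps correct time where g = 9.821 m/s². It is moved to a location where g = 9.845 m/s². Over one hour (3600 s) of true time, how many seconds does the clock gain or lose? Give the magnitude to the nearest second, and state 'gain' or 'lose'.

gain 4 s

The clock's period scales as T ∝ 1/√g, so T'/T = √(9.821/9.845) = 0.998780.
In 3600 s of true time the clock registers 3600/0.998780 = 3604.4 s, so it gains 4 s.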